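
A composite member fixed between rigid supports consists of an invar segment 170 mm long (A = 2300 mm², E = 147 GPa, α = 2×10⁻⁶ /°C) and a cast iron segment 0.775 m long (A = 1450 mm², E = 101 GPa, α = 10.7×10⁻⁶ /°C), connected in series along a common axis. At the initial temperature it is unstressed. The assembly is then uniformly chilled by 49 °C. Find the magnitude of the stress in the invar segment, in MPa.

Free thermal contraction of the whole bar: Σ αᵢΔT Lᵢ = 2×10⁻⁶×49×170 + 10.7×10⁻⁶×49×775 = 0.423 mm.
The rigid supports impose zero overall length change; the single axial force P common to all segments must satisfy P Σ Lᵢ/(AᵢEᵢ) = δ_free.
The series flexibility is Σ Lᵢ/(AᵢEᵢ) = 170/(2300×147×10³) + 775/(1450×101×10³) = 5.795×10⁻⁶ mm/N.
P = 0.423 / 5.795×10⁻⁶ = 73000 N = 73 kN, tensile.
σ_{invar} = P / A = 73000 / 2300 = 31.74 MPa.

σ ≈ 31.7 MPa (tensile)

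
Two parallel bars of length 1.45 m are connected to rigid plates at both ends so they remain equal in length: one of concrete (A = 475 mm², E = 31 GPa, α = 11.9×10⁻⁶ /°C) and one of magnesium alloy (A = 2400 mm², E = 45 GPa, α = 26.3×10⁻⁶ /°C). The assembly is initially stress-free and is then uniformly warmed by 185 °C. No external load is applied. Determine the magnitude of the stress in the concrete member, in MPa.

σ ≈ 72.7 MPa (tensile)

The magnesium alloy has the larger α, so on heating it would change length more than the concrete if both were free. The rigid plates force a common final length, so the magnesium alloy is put into compression and the concrete into tension, with equal and opposite forces P (no external load).
Equating the net (thermal + elastic) strains gives |α₁ − α₂|·ΔT = P·[1/(A₁E₁) + 1/(A₂E₂)].
|α₁ − α₂|·ΔT = 14.4×10⁻⁶ × 185 = 0.002664.
1/(A₁E₁) + 1/(A₂E₂) = 1/(475×31×10³) + 1/(2400×45×10³) = 7.717×10⁻⁸ N⁻¹.
P = 0.002664 / 7.717×10⁻⁸ = 34520 N = 34.52 kN.
σ_{concrete} = P/A₁ = 34520/475 = 72.68 MPa, tensile.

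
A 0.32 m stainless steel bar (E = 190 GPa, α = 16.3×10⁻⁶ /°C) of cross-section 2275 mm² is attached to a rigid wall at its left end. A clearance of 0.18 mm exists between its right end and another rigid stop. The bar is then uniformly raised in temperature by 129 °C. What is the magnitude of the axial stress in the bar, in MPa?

σ ≈ 293 MPa (compressive)

Free thermal elongation = αΔT L = 16.3×10⁻⁶ × 129 × 320 = 0.6729 mm.
The gap closes (δ_free > 0.18 mm) and the wall then resists a further 0.6729 − 0.18 = 0.4929 mm of expansion.
That suppressed elongation corresponds to σ = E·Δ/L = 190×10³ × 0.4929/320 = 292.6 MPa.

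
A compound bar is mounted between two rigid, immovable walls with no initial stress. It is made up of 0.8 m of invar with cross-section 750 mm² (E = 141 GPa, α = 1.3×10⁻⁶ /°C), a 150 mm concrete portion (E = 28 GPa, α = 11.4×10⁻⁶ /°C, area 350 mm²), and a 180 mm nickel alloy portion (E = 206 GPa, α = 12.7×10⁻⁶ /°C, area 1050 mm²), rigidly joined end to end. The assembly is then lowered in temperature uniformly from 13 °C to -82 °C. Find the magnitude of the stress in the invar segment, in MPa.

σ ≈ 26.9 MPa (tensile)

With the walls removed the bar would change length by δ_free = Σ αᵢΔT Lᵢ = 1.3×10⁻⁶×95×800 + 11.4×10⁻⁶×95×150 + 12.7×10⁻⁶×95×180 = 0.4784 mm.
Since the ends are fixed, an axial force P builds up, equal in every segment, with P · Σ Lᵢ/(AᵢEᵢ) = δ_free.
Σ Lᵢ/(AᵢEᵢ) = 800/(750×141×10³) + 150/(350×28×10³) + 180/(1050×206×10³) = 2.37×10⁻⁵ mm/N.
So P = 0.4784 / 2.37×10⁻⁵ = 20.18 kN, tensile.
σ_{invar} = P / A = 20180 / 750 = 26.91 MPa.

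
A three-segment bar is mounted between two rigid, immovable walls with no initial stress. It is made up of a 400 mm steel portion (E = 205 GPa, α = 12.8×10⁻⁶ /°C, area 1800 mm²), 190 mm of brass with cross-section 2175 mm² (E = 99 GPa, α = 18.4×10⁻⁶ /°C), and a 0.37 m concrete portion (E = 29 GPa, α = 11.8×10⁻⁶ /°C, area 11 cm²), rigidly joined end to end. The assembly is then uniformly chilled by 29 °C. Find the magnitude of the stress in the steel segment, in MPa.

If the supports were absent, the total length change would be Σ αᵢΔT Lᵢ = 12.8×10⁻⁶×29×400 + 18.4×10⁻⁶×29×190 + 11.8×10⁻⁶×29×370 = 0.3765 mm.
The rigid supports impose zero overall length change; the single axial force P common to all segments must satisfy P Σ Lᵢ/(AᵢEᵢ) = δ_free.
Σ Lᵢ/(AᵢEᵢ) = 400/(1800×205×10³) + 190/(2175×99×10³) + 370/(1100×29×10³) = 1.357×10⁻⁵ mm/N.
Hence P = δ_free / Σ(L/AE) = 0.3765/1.357×10⁻⁵ = 27.75 kN (tensile).
σ_{steel} = P / A = 27750 / 1800 = 15.42 MPa.

σ ≈ 15.4 MPa (tensile)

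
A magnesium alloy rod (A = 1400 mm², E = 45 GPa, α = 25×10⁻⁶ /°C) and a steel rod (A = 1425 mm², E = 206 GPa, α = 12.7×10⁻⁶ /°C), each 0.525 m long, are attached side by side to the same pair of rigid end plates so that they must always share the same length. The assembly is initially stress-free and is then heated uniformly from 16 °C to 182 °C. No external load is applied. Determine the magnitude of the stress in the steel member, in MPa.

The magnesium alloy has the larger α, so on heating it would change length more than the steel if both were free. The rigid plates force a common final length, so the magnesium alloy is put into compression and the steel into tension, with equal and opposite forces P (no external load).
Compatibility of the two members (thermal + elastic change equal): (α₁ − α₂)ΔT = P·[1/(A₁E₁) + 1/(A₂E₂)].
|α₁ − α₂|·ΔT = 12.3×10⁻⁶ × 166 = 0.002042.
1/(A₁E₁) + 1/(A₂E₂) = 1/(1400×45×10³) + 1/(1425×206×10³) = 1.928×10⁻⁸ N⁻¹.
So P = 0.002042 / 1.928×10⁻⁸ = 105.9 kN.
σ_{steel} = P/A₂ = 105900/1425 = 74.32 MPa, tensile.

σ ≈ 74.3 MPa (tensile)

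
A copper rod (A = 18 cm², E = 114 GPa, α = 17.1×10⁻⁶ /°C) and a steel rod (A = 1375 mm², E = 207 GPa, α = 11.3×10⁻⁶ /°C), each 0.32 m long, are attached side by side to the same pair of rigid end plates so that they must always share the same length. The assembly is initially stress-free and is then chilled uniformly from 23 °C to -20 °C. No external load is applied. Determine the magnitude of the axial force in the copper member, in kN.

Equilibrium of a rigid end plate with no external load gives equal and opposite internal forces ±P in the two members. Since α_{copper} > α_{steel}, cooling drives the copper into tension and the steel into compression.
Setting the final lengths equal and cancelling L: (α₁ − α₂)ΔT = P/(A₁E₁) + P/(A₂E₂).
|α₁ − α₂|·ΔT = 5.8×10⁻⁶ × 43 = 0.0002494.
1/(A₁E₁) + 1/(A₂E₂) = 1/(1800×114×10³) + 1/(1375×207×10³) = 8.387×10⁻⁹ N⁻¹.
P = 0.0002494 / 8.387×10⁻⁹ = 29740 N = 29.74 kN.

P ≈ 29.7 kN (tensile in the copper)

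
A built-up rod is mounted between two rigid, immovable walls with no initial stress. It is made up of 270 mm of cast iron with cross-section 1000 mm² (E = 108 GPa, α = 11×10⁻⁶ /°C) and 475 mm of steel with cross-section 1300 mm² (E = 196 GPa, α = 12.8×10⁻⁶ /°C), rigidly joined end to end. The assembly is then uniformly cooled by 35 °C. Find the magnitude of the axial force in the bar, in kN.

With the walls removed the bar would change length by δ_free = Σ αᵢΔT Lᵢ = 11×10⁻⁶×35×270 + 12.8×10⁻⁶×35×475 = 0.3167 mm.
Since the ends are fixed, an axial force P builds up, equal in every segment, with P · Σ Lᵢ/(AᵢEᵢ) = δ_free.
The series flexibility is Σ Lᵢ/(AᵢEᵢ) = 270/(1000×108×10³) + 475/(1300×196×10³) = 4.364×10⁻⁶ mm/N.
So P = 0.3167 / 4.364×10⁻⁶ = 72.58 kN, tensile.

P ≈ 72.6 kN (tensile)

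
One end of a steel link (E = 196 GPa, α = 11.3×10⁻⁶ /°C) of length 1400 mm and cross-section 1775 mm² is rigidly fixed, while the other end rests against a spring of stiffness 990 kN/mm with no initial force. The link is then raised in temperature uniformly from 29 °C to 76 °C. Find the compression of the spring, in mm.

δ ≈ 0.149 mm

If the spring were absent the link would lengthen by αΔT L = 11.3×10⁻⁶ × 47 × 1400 = 0.7435 mm.
With a force P in the spring, the elastic change of the link is PL/(AE) and that of the spring is P/k; compatibility requires their sum to equal δ_free.
P [ L/(AE) + 1/k ] = δ_free → P [ 1400/(1775×196×10³) + 1/(990×10³) ] = 0.7435.
P = 0.7435 / 5.034×10⁻⁶ = 147700 N.
Spring compression = P/k = 147700/(990×10³) = 0.1492 mm.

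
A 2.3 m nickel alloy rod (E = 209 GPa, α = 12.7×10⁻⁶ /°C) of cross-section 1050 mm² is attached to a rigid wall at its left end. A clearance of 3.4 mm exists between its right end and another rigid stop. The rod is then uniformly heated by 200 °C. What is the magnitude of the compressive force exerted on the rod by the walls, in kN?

Unrestrained expansion: δ_free = αΔT L = 12.7×10⁻⁶ × 200 × 2300 = 5.842 mm.
The gap closes (δ_free > 3.4 mm) and the wall then resists a further 5.842 − 3.4 = 2.442 mm of expansion.
That suppressed elongation corresponds to σ = E·Δ/L = 209×10³ × 2.442/2300 = 221.9 MPa.
Force on the wall = σA = 221.9 × 1050 mm² = 233 kN.

P ≈ 233 kN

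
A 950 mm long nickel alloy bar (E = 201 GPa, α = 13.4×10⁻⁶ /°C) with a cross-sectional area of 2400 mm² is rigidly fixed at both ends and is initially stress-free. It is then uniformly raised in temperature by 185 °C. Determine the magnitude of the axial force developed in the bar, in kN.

The ends cannot move, so σ = EαΔT = 201×10³ × 13.4×10⁻⁶ × 185 = 498.3 MPa.
Axial force P = σA = 498.3 × 2400 = 1.196×10⁶ N = 1196 kN, compressive.

P ≈ 1200 kN (compressive)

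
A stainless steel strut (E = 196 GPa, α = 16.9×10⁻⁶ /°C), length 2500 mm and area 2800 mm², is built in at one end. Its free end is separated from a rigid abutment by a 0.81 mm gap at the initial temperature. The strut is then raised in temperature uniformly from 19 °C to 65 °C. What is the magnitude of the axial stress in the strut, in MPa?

σ ≈ 88.9 MPa (compressive)

Free thermal elongation = αΔT L = 16.9×10⁻⁶ × 46 × 2500 = 1.943 mm.
The gap closes (δ_free > 0.81 mm) and the wall then resists a further 1.943 − 0.81 = 1.133 mm of expansion.
That suppressed elongation corresponds to σ = E·Δ/L = 196×10³ × 1.133/2500 = 88.87 MPa.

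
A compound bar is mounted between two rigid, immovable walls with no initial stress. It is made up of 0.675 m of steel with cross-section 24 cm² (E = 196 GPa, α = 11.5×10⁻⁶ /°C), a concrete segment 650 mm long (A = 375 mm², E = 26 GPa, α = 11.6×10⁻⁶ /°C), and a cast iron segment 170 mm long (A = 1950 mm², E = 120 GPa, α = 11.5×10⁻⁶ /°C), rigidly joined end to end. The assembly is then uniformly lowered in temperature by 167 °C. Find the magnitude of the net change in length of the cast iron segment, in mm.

If the supports were absent, the total length change would be Σ αᵢΔT Lᵢ = 11.5×10⁻⁶×167×675 + 11.6×10⁻⁶×167×650 + 11.5×10⁻⁶×167×170 = 2.882 mm.
Since the ends are fixed, an axial force P builds up, equal in every segment, with P · Σ Lᵢ/(AᵢEᵢ) = δ_free.
Σ Lᵢ/(AᵢEᵢ) = 675/(2400×196×10³) + 650/(375×26×10³) + 170/(1950×120×10³) = 6.883×10⁻⁵ mm/N.
Hence P = δ_free / Σ(L/AE) = 2.882/6.883×10⁻⁵ = 41.87 kN (tensile).
For the cast iron segment, free thermal change = 11.5×10⁻⁶×167×170 = 0.3265 mm and elastic change from P = 41870×170/(1950×120×10³) = 0.03042 mm; these oppose, so the net change is 0.296 mm (segment shortens).

|ΔL| ≈ 0.296 mm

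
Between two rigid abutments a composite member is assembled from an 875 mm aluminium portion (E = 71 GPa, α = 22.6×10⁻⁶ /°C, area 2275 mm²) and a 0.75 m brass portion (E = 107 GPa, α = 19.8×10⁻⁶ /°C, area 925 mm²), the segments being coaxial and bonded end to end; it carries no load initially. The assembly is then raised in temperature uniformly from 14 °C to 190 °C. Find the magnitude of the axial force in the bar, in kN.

P ≈ 469 kN (compressive)

With the walls removed the bar would change length by δ_free = Σ αᵢΔT Lᵢ = 22.6×10⁻⁶×176×875 + 19.8×10⁻⁶×176×750 = 6.094 mm.
Since the ends are fixed, an axial force P builds up, equal in every segment, with P · Σ Lᵢ/(AᵢEᵢ) = δ_free.
The series flexibility is Σ Lᵢ/(AᵢEᵢ) = 875/(2275×71×10³) + 750/(925×107×10³) = 1.299×10⁻⁵ mm/N.
So P = 6.094 / 1.299×10⁻⁵ = 469 kN, compressive.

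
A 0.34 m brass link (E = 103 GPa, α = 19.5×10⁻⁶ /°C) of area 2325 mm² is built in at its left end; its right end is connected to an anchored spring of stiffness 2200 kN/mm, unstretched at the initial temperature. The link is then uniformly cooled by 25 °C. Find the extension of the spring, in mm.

The unrestrained thermal change is αΔT L = 19.5×10⁻⁶ × 25 × 340 = 0.1657 mm.
With a force P in the spring, the elastic change of the link is PL/(AE) and that of the spring is P/k; compatibility requires their sum to equal δ_free.
So P = δ_free / [L/(AE) + 1/k] = 0.1657 / [ 340/(2325×103×10³) + 1/(2200×10³) ].
P = 0.1657 / 1.874×10⁻⁶ = 88430 N.
Spring extension = P/k = 88430/(2200×10³) = 0.0402 mm.

δ ≈ 0.0402 mm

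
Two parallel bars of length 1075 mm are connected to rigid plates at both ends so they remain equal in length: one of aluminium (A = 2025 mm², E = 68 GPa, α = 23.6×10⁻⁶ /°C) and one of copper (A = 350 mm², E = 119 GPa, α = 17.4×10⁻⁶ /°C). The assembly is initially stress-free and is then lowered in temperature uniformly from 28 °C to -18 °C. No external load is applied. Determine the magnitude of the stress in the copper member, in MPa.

σ ≈ 26.1 MPa (compressive)

Both members must finish at the same length. With the larger α, the aluminium tends to over-contract; the plates restrain it, putting the aluminium in tension and the copper in compression. With no external load the two internal forces are equal and opposite, magnitude P.
Setting the final lengths equal and cancelling L: (α₁ − α₂)ΔT = P/(A₁E₁) + P/(A₂E₂).
|α₁ − α₂|·ΔT = 6.2×10⁻⁶ × 46 = 0.0002852.
1/(A₁E₁) + 1/(A₂E₂) = 1/(2025×68×10³) + 1/(350×119×10³) = 3.127×10⁻⁸ N⁻¹.
So P = 0.0002852 / 3.127×10⁻⁸ = 9.12 kN.
σ_{copper} = P/A₂ = 9120/350 = 26.06 MPa, compressive.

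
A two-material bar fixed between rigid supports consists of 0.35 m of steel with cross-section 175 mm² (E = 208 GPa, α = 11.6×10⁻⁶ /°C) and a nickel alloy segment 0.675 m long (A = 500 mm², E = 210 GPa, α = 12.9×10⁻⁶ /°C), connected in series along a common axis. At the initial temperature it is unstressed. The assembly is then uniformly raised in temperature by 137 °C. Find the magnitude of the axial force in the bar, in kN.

P ≈ 109 kN (compressive)

With the walls removed the bar would change length by δ_free = Σ αᵢΔT Lᵢ = 11.6×10⁻⁶×137×350 + 12.9×10⁻⁶×137×675 = 1.749 mm.
The walls prevent any net length change, so an axial force P (same in every segment) develops. Compatibility: P · Σ Lᵢ/(AᵢEᵢ) = δ_free.
Σ Lᵢ/(AᵢEᵢ) = 350/(175×208×10³) + 675/(500×210×10³) = 1.604×10⁻⁵ mm/N.
P = 1.749 / 1.604×10⁻⁵ = 109000 N = 109 kN, compressive.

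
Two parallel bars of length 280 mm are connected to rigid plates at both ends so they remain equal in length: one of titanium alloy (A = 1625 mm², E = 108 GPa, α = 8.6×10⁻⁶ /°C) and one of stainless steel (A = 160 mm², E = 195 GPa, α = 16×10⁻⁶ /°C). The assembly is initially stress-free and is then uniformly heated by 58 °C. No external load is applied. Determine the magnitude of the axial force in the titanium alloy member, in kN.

P ≈ 11.4 kN (tensile in the titanium alloy)

Equilibrium of a rigid end plate with no external load gives equal and opposite internal forces ±P in the two members. Since α_{stainless steel} > α_{titanium alloy}, heating drives the stainless steel into compression and the titanium alloy into tension.
Equating the net (thermal + elastic) strains gives |α₁ − α₂|·ΔT = P·[1/(A₁E₁) + 1/(A₂E₂)].
|α₁ − α₂|·ΔT = 7.4×10⁻⁶ × 58 = 0.0004292.
1/(A₁E₁) + 1/(A₂E₂) = 1/(1625×108×10³) + 1/(160×195×10³) = 3.775×10⁻⁸ N⁻¹.
P = 0.0004292 / 3.775×10⁻⁸ = 11370 N = 11.37 kN.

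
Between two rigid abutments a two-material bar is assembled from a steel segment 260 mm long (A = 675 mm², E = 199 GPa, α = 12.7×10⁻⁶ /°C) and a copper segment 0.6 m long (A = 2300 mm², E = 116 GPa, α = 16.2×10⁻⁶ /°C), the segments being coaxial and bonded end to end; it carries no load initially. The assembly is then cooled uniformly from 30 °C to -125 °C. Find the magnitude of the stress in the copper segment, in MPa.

If the supports were absent, the total length change would be Σ αᵢΔT Lᵢ = 12.7×10⁻⁶×155×260 + 16.2×10⁻⁶×155×600 = 2.018 mm.
The rigid supports impose zero overall length change; the single axial force P common to all segments must satisfy P Σ Lᵢ/(AᵢEᵢ) = δ_free.
The series flexibility is Σ Lᵢ/(AᵢEᵢ) = 260/(675×199×10³) + 600/(2300×116×10³) = 4.184×10⁻⁶ mm/N.
P = 2.018 / 4.184×10⁻⁶ = 482400 N = 482.4 kN, tensile.
σ_{copper} = P / A = 482400 / 2300 = 209.7 MPa.

σ ≈ 210 MPa (tensile)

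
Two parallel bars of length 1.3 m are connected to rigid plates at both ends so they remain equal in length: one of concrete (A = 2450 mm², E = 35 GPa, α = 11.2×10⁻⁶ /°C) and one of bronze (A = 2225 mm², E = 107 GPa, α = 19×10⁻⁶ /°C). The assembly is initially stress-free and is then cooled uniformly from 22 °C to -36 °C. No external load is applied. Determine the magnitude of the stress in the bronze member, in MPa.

σ ≈ 12.8 MPa (tensile)

Equilibrium of a rigid end plate with no external load gives equal and opposite internal forces ±P in the two members. Since α_{bronze} > α_{concrete}, cooling drives the bronze into tension and the concrete into compression.
Compatibility of the two members (thermal + elastic change equal): (α₁ − α₂)ΔT = P·[1/(A₁E₁) + 1/(A₂E₂)].
|α₁ − α₂|·ΔT = 7.8×10⁻⁶ × 58 = 0.0004524.
1/(A₁E₁) + 1/(A₂E₂) = 1/(2450×35×10³) + 1/(2225×107×10³) = 1.586×10⁻⁸ N⁻¹.
So P = 0.0004524 / 1.586×10⁻⁸ = 28.52 kN.
σ_{bronze} = P/A₂ = 28520/2225 = 12.82 MPa, tensile.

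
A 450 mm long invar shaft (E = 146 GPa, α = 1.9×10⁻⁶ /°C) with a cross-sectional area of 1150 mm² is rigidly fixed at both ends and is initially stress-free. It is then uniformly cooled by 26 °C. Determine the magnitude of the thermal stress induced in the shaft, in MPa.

The supports are rigid, so the total axial strain is zero. The restrained thermal strain is ε = αΔT = 1.9×10⁻⁶ × 26 = 49.4×10⁻⁶.
The stress required to suppress this strain is σ = Eε = 146×10³ × 49.4×10⁻⁶ = 7.212 MPa, tensile since the shaft is trying to contract.

σ ≈ 7.21 MPa (tensile)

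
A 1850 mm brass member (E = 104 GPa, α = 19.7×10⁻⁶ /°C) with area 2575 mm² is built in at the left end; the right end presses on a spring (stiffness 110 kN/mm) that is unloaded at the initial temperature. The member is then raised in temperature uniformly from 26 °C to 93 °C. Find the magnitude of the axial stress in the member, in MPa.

Free thermal expansion: δ_free = αΔT L = 19.7×10⁻⁶ × 67 × 1850 = 2.442 mm.
Let P be the compressive force at the spring. The member shortens elastically by PL/(AE) and the spring compresses by P/k; together these equal δ_free.
So P = δ_free / [L/(AE) + 1/k] = 2.442 / [ 1850/(2575×104×10³) + 1/(110×10³) ].
P = 2.442 / 1.6×10⁻⁵ = 152600 N.
σ = P/A = 152600/2575 = 59.27 MPa.

σ ≈ 59.3 MPa (compressive)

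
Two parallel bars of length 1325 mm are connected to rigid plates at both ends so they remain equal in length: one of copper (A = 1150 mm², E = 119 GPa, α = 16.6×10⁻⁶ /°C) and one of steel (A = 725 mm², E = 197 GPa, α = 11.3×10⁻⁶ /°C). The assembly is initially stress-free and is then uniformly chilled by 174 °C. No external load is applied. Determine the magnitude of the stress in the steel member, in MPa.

σ ≈ 88.9 MPa (compressive)

The copper has the larger α, so on cooling it would change length more than the steel if both were free. The rigid plates force a common final length, so the copper is put into tension and the steel into compression, with equal and opposite forces P (no external load).
Compatibility of the two members (thermal + elastic change equal): (α₁ − α₂)ΔT = P·[1/(A₁E₁) + 1/(A₂E₂)].
|α₁ − α₂|·ΔT = 5.3×10⁻⁶ × 174 = 0.0009222.
1/(A₁E₁) + 1/(A₂E₂) = 1/(1150×119×10³) + 1/(725×197×10³) = 1.431×10⁻⁸ N⁻¹.
So P = 0.0009222 / 1.431×10⁻⁸ = 64.45 kN.
σ_{steel} = P/A₂ = 64450/725 = 88.9 MPa, compressive.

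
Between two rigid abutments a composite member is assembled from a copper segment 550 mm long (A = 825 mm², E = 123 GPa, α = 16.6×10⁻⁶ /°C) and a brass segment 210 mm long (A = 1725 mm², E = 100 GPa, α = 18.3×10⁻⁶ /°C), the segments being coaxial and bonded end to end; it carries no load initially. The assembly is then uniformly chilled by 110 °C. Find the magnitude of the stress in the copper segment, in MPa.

σ ≈ 261 MPa (tensile)

If the supports were absent, the total length change would be Σ αᵢΔT Lᵢ = 16.6×10⁻⁶×110×550 + 18.3×10⁻⁶×110×210 = 1.427 mm.
Since the ends are fixed, an axial force P builds up, equal in every segment, with P · Σ Lᵢ/(AᵢEᵢ) = δ_free.
Σ Lᵢ/(AᵢEᵢ) = 550/(825×123×10³) + 210/(1725×100×10³) = 6.637×10⁻⁶ mm/N.
So P = 1.427 / 6.637×10⁻⁶ = 215 kN, tensile.
σ_{copper} = P / A = 215000 / 825 = 260.6 MPa.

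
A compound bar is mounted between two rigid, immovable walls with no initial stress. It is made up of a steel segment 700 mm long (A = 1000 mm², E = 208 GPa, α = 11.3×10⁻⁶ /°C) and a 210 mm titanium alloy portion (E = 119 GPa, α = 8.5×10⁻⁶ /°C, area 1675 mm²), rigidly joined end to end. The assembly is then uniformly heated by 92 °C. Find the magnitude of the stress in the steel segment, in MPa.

With the walls removed the bar would change length by δ_free = Σ αᵢΔT Lᵢ = 11.3×10⁻⁶×92×700 + 8.5×10⁻⁶×92×210 = 0.8919 mm.
The walls prevent any net length change, so an axial force P (same in every segment) develops. Compatibility: P · Σ Lᵢ/(AᵢEᵢ) = δ_free.
The series flexibility is Σ Lᵢ/(AᵢEᵢ) = 700/(1000×208×10³) + 210/(1675×119×10³) = 4.419×10⁻⁶ mm/N.
So P = 0.8919 / 4.419×10⁻⁶ = 201.8 kN, compressive.
σ_{steel} = P / A = 201800 / 1000 = 201.8 MPa.

σ ≈ 202 MPa (compressive)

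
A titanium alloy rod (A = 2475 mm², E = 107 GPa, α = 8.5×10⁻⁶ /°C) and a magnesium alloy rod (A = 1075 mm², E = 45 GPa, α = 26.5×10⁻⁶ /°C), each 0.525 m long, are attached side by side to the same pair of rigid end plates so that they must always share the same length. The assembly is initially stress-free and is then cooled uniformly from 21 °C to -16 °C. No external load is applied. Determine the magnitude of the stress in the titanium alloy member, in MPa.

The magnesium alloy has the larger α, so on cooling it would change length more than the titanium alloy if both were free. The rigid plates force a common final length, so the magnesium alloy is put into tension and the titanium alloy into compression, with equal and opposite forces P (no external load).
Setting the final lengths equal and cancelling L: (α₁ − α₂)ΔT = P/(A₁E₁) + P/(A₂E₂).
|α₁ − α₂|·ΔT = 18×10⁻⁶ × 37 = 0.000666.
1/(A₁E₁) + 1/(A₂E₂) = 1/(2475×107×10³) + 1/(1075×45×10³) = 2.445×10⁻⁸ N⁻¹.
P = 0.000666 / 2.445×10⁻⁸ = 27240 N = 27.24 kN.
σ_{titanium alloy} = P/A₁ = 27240/2475 = 11.01 MPa, compressive.

σ ≈ 11 MPa (compressive)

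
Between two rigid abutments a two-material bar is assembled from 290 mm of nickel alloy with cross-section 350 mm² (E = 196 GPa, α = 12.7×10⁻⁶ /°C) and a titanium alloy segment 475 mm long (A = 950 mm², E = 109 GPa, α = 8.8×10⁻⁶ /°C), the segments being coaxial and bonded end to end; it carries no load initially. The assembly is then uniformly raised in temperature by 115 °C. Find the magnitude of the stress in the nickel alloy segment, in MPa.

With the walls removed the bar would change length by δ_free = Σ αᵢΔT Lᵢ = 12.7×10⁻⁶×115×290 + 8.8×10⁻⁶×115×475 = 0.9042 mm.
The rigid supports impose zero overall length change; the single axial force P common to all segments must satisfy P Σ Lᵢ/(AᵢEᵢ) = δ_free.
The series flexibility is Σ Lᵢ/(AᵢEᵢ) = 290/(350×196×10³) + 475/(950×109×10³) = 8.815×10⁻⁶ mm/N.
P = 0.9042 / 8.815×10⁻⁶ = 102600 N = 102.6 kN, compressive.
σ_{nickel alloy} = P / A = 102600 / 350 = 293.1 MPa.

σ ≈ 293 MPa (compressive)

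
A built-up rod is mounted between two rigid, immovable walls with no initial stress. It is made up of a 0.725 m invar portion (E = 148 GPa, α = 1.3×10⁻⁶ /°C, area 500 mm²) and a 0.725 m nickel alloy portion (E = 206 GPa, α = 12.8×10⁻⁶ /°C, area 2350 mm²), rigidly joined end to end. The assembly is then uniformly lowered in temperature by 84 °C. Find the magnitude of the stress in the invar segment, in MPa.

If the supports were absent, the total length change would be Σ αᵢΔT Lᵢ = 1.3×10⁻⁶×84×725 + 12.8×10⁻⁶×84×725 = 0.8587 mm.
Since the ends are fixed, an axial force P builds up, equal in every segment, with P · Σ Lᵢ/(AᵢEᵢ) = δ_free.
The series flexibility is Σ Lᵢ/(AᵢEᵢ) = 725/(500×148×10³) + 725/(2350×206×10³) = 1.129×10⁻⁵ mm/N.
So P = 0.8587 / 1.129×10⁻⁵ = 76.02 kN, tensile.
σ_{invar} = P / A = 76020 / 500 = 152 MPa.

σ ≈ 152 MPa (tensile)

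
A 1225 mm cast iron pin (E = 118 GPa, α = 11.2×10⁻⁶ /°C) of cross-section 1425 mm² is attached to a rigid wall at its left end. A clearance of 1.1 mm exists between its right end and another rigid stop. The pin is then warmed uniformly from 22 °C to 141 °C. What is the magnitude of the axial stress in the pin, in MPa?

If the wall were absent the pin would grow by αΔT L = 11.2×10⁻⁶ × 119 × 1225 = 1.633 mm.
This exceeds the 1.1 mm gap, so the wall pushes back. The portion of expansion that must be recovered elastically is δ_free − gap = 1.633 − 1.1 = 0.5327 mm.
That suppressed elongation corresponds to σ = E·Δ/L = 118×10³ × 0.5327/1225 = 51.31 MPa.

σ ≈ 51.3 MPa (compressive)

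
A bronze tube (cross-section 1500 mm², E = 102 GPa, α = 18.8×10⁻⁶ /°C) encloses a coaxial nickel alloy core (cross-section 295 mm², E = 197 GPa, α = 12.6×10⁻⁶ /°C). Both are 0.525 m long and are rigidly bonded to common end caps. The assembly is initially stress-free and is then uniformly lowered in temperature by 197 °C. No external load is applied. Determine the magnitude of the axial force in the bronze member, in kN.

Both members must finish at the same length. With the larger α, the bronze tends to over-contract; the plates restrain it, putting the bronze in tension and the nickel alloy in compression. With no external load the two internal forces are equal and opposite, magnitude P.
Equating the net (thermal + elastic) strains gives |α₁ − α₂|·ΔT = P·[1/(A₁E₁) + 1/(A₂E₂)].
|α₁ − α₂|·ΔT = 6.2×10⁻⁶ × 197 = 0.001221.
1/(A₁E₁) + 1/(A₂E₂) = 1/(1500×102×10³) + 1/(295×197×10³) = 2.374×10⁻⁸ N⁻¹.
P = 0.001221 / 2.374×10⁻⁸ = 51440 N = 51.44 kN.

P ≈ 51.4 kN (tensile in the bronze)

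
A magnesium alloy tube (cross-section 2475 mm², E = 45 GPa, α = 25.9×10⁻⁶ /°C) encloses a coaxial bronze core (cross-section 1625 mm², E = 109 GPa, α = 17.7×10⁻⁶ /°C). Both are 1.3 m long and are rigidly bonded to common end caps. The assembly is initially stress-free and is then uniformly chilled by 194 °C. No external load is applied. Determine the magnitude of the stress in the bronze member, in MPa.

Equilibrium of a rigid end plate with no external load gives equal and opposite internal forces ±P in the two members. Since α_{magnesium alloy} > α_{bronze}, cooling drives the magnesium alloy into tension and the bronze into compression.
Setting the final lengths equal and cancelling L: (α₁ − α₂)ΔT = P/(A₁E₁) + P/(A₂E₂).
|α₁ − α₂|·ΔT = 8.2×10⁻⁶ × 194 = 0.001591.
1/(A₁E₁) + 1/(A₂E₂) = 1/(2475×45×10³) + 1/(1625×109×10³) = 1.462×10⁻⁸ N⁻¹.
P = 0.001591 / 1.462×10⁻⁸ = 108800 N = 108.8 kN.
σ_{bronze} = P/A₂ = 108800/1625 = 66.94 MPa, compressive.

σ ≈ 66.9 MPa (compressive)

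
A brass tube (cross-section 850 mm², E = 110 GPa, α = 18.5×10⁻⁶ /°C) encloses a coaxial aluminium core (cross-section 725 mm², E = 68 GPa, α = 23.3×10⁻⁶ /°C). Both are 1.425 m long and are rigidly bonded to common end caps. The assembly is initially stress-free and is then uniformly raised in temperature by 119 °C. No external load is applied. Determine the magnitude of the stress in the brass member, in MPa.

The aluminium has the larger α, so on heating it would change length more than the brass if both were free. The rigid plates force a common final length, so the aluminium is put into compression and the brass into tension, with equal and opposite forces P (no external load).
Compatibility of the two members (thermal + elastic change equal): (α₁ − α₂)ΔT = P·[1/(A₁E₁) + 1/(A₂E₂)].
|α₁ − α₂|·ΔT = 4.8×10⁻⁶ × 119 = 0.0005712.
1/(A₁E₁) + 1/(A₂E₂) = 1/(850×110×10³) + 1/(725×68×10³) = 3.098×10⁻⁸ N⁻¹.
P = 0.0005712 / 3.098×10⁻⁸ = 18440 N = 18.44 kN.
σ_{brass} = P/A₁ = 18440/850 = 21.69 MPa, tensile.

σ ≈ 21.7 MPa (tensile)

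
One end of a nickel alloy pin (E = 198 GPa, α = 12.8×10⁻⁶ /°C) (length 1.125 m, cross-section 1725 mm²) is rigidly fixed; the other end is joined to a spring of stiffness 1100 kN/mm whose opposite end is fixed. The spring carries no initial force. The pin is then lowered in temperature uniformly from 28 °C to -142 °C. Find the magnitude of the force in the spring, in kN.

P ≈ 582 kN

Free thermal contraction: δ_free = αΔT L = 12.8×10⁻⁶ × 170 × 1125 = 2.448 mm.
With a force P in the spring, the elastic change of the pin is PL/(AE) and that of the spring is P/k; compatibility requires their sum to equal δ_free.
P [ L/(AE) + 1/k ] = δ_free → P [ 1125/(1725×198×10³) + 1/(1100×10³) ] = 2.448.
P = 2.448 / 4.203×10⁻⁶ = 582500 N.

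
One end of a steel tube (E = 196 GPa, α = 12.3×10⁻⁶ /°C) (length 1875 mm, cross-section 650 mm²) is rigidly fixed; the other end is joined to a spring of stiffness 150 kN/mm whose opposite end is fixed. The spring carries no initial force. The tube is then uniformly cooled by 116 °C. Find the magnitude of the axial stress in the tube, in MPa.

σ ≈ 192 MPa (tensile)

Free thermal contraction: δ_free = αΔT L = 12.3×10⁻⁶ × 116 × 1875 = 2.675 mm.
With a force P in the spring, the elastic change of the tube is PL/(AE) and that of the spring is P/k; compatibility requires their sum to equal δ_free.
P [ L/(AE) + 1/k ] = δ_free → P [ 1875/(650×196×10³) + 1/(150×10³) ] = 2.675.
P = 2.675 / 2.138×10⁻⁵ = 125100 N.
σ = P/A = 125100/650 = 192.5 MPa.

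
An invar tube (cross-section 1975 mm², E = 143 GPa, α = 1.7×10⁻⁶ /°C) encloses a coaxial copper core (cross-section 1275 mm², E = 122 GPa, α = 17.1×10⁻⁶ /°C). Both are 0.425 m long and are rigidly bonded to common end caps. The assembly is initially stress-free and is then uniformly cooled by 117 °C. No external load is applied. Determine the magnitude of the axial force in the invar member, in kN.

Both members must finish at the same length. With the larger α, the copper tends to over-contract; the plates restrain it, putting the copper in tension and the invar in compression. With no external load the two internal forces are equal and opposite, magnitude P.
Setting the final lengths equal and cancelling L: (α₁ − α₂)ΔT = P/(A₁E₁) + P/(A₂E₂).
|α₁ − α₂|·ΔT = 15.4×10⁻⁶ × 117 = 0.001802.
1/(A₁E₁) + 1/(A₂E₂) = 1/(1975×143×10³) + 1/(1275×122×10³) = 9.97×10⁻⁹ N⁻¹.
So P = 0.001802 / 9.97×10⁻⁹ = 180.7 kN.

P ≈ 181 kN (compressive in the invar)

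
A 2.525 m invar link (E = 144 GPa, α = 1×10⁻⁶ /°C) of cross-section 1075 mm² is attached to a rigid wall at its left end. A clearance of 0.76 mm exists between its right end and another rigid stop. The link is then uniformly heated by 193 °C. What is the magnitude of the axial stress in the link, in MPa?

If the wall were absent the link would grow by αΔT L = 1×10⁻⁶ × 193 × 2525 = 0.4873 mm.
Since δ_free = 0.487 mm is less than the 0.76 mm gap, the link never touches the wall. No axial force develops.

σ ≈ 0 MPa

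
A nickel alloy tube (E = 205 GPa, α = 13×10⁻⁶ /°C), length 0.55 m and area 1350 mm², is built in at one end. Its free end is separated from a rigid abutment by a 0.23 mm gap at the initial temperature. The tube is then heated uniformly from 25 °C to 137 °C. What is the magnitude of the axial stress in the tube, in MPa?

Unrestrained expansion: δ_free = αΔT L = 13×10⁻⁶ × 112 × 550 = 0.8008 mm.
The gap closes (δ_free > 0.23 mm) and the wall then resists a further 0.8008 − 0.23 = 0.5708 mm of expansion.
That suppressed elongation corresponds to σ = E·Δ/L = 205×10³ × 0.5708/550 = 212.8 MPa.

σ ≈ 213 MPa (compressive)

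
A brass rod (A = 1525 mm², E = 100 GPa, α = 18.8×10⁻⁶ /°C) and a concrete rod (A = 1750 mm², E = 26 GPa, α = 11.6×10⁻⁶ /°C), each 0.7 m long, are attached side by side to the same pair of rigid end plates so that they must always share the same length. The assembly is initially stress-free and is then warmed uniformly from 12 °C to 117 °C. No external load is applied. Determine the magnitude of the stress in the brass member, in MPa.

Equilibrium of a rigid end plate with no external load gives equal and opposite internal forces ±P in the two members. Since α_{brass} > α_{concrete}, heating drives the brass into compression and the concrete into tension.
Compatibility of the two members (thermal + elastic change equal): (α₁ − α₂)ΔT = P·[1/(A₁E₁) + 1/(A₂E₂)].
|α₁ − α₂|·ΔT = 7.2×10⁻⁶ × 105 = 0.000756.
1/(A₁E₁) + 1/(A₂E₂) = 1/(1525×100×10³) + 1/(1750×26×10³) = 2.854×10⁻⁸ N⁻¹.
So P = 0.000756 / 2.854×10⁻⁸ = 26.49 kN.
σ_{brass} = P/A₁ = 26490/1525 = 17.37 MPa, compressive.

σ ≈ 17.4 MPa (compressive)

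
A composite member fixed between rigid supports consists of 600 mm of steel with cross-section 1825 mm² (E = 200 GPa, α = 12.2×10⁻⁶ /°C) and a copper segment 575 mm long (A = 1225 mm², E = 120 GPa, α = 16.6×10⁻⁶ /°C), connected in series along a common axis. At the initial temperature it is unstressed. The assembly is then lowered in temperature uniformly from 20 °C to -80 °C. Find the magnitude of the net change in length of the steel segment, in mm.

|ΔL| ≈ 0.233 mm

Free thermal contraction of the whole bar: Σ αᵢΔT Lᵢ = 12.2×10⁻⁶×100×600 + 16.6×10⁻⁶×100×575 = 1.686 mm.
The walls prevent any net length change, so an axial force P (same in every segment) develops. Compatibility: P · Σ Lᵢ/(AᵢEᵢ) = δ_free.
The series flexibility is Σ Lᵢ/(AᵢEᵢ) = 600/(1825×200×10³) + 575/(1225×120×10³) = 5.555×10⁻⁶ mm/N.
Hence P = δ_free / Σ(L/AE) = 1.686/5.555×10⁻⁶ = 303.6 kN (tensile).
For the steel segment, free thermal change = 12.2×10⁻⁶×100×600 = 0.732 mm and elastic change from P = 303600×600/(1825×200×10³) = 0.499 mm; these oppose, so the net change is 0.233 mm (segment shortens).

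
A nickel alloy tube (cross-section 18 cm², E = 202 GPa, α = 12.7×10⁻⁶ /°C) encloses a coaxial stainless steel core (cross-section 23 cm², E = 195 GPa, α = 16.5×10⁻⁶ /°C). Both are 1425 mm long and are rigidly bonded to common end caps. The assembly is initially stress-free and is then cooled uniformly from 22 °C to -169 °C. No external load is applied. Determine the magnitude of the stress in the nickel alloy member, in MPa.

Both members must finish at the same length. With the larger α, the stainless steel tends to over-contract; the plates restrain it, putting the stainless steel in tension and the nickel alloy in compression. With no external load the two internal forces are equal and opposite, magnitude P.
Setting the final lengths equal and cancelling L: (α₁ − α₂)ΔT = P/(A₁E₁) + P/(A₂E₂).
|α₁ − α₂|·ΔT = 3.8×10⁻⁶ × 191 = 0.0007258.
1/(A₁E₁) + 1/(A₂E₂) = 1/(1800×202×10³) + 1/(2300×195×10³) = 4.98×10⁻⁹ N⁻¹.
P = 0.0007258 / 4.98×10⁻⁹ = 145700 N = 145.7 kN.
σ_{nickel alloy} = P/A₁ = 145700/1800 = 80.97 MPa, compressive.

σ ≈ 81 MPa (compressive)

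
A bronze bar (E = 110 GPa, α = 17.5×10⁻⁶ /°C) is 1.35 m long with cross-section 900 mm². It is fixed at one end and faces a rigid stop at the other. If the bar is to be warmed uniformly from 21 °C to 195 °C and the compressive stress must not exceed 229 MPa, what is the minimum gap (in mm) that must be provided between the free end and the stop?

g ≈ 1.3 mm

Free expansion if unrestrained: δ_free = αΔT L = 17.5×10⁻⁶ × 174 × 1350 = 4.111 mm.
At the allowable stress the elastic shortening the wall may impose is σL/E = 229 × 1350 / (110×10³) = 2.81 mm.
The gap must absorb the remainder: g_min = 4.111 − 2.81 = 1.3 mm.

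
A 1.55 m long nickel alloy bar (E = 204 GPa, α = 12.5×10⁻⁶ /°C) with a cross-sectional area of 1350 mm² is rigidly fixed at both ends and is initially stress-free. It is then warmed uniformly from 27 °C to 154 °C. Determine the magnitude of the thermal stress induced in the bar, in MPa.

Because both ends are immovable the net strain is zero, and the suppressed thermal strain is αΔT = 12.5×10⁻⁶ × 127 = 1587.5×10⁻⁶.
The stress required to suppress this strain is σ = Eε = 204×10³ × 1587.5×10⁻⁶ = 323.8 MPa, compressive since the bar is trying to expand.

σ ≈ 324 MPa (compressive)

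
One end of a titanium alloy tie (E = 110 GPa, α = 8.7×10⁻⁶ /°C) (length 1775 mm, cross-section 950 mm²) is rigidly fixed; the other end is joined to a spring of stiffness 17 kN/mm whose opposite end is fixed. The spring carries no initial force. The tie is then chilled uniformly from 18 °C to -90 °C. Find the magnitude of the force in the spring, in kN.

P ≈ 22 kN

If the spring were absent the tie would shorten by αΔT L = 8.7×10⁻⁶ × 108 × 1775 = 1.668 mm.
With a force P in the spring, the elastic change of the tie is PL/(AE) and that of the spring is P/k; compatibility requires their sum to equal δ_free.
So P = δ_free / [L/(AE) + 1/k] = 1.668 / [ 1775/(950×110×10³) + 1/(17×10³) ].
P = 1.668 / 7.581×10⁻⁵ = 22000 N.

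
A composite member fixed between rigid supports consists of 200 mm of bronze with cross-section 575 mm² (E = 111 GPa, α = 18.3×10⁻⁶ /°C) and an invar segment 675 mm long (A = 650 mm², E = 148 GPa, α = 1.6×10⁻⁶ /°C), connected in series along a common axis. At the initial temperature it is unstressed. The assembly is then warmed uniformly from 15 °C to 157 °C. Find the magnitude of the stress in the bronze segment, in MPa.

Free thermal expansion of the whole bar: Σ αᵢΔT Lᵢ = 18.3×10⁻⁶×142×200 + 1.6×10⁻⁶×142×675 = 0.6731 mm.
Since the ends are fixed, an axial force P builds up, equal in every segment, with P · Σ Lᵢ/(AᵢEᵢ) = δ_free.
Σ Lᵢ/(AᵢEᵢ) = 200/(575×111×10³) + 675/(650×148×10³) = 1.015×10⁻⁵ mm/N.
P = 0.6731 / 1.015×10⁻⁵ = 66310 N = 66.31 kN, compressive.
σ_{bronze} = P / A = 66310 / 575 = 115.3 MPa.

σ ≈ 115 MPa (compressive)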